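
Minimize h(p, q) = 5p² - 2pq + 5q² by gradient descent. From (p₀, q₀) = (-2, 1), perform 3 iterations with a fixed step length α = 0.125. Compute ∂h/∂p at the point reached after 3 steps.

∇h = (10p - 2q, -2p + 10q)
Step 1: at (-2, 1), ∇h = (-22, 14) → (-2, 1) − 0.125·(-22, 14) = (0.75, -0.75)
Step 2: at (0.75, -0.75), ∇h = (9, -9) → (0.75, -0.75) − 0.125·(9, -9) = (-0.375, 0.375)
Step 3: at (-0.375, 0.375), ∇h = (-4.5, 4.5) → (-0.375, 0.375) − 0.125·(-4.5, 4.5) = (0.1875, -0.1875)
∂h/∂p at (0.1875, -0.1875) = 2.25

2.25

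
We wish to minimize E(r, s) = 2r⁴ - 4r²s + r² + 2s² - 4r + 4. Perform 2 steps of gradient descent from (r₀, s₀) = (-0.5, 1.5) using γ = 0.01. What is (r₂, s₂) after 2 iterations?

(-0.498, 1.402)

∇E = (8r³ - 8rs + 2r - 4, -4r² + 4s)
(r₁, s₁) = (-0.5, 1.5) − 0.01·(0, 5) = (-0.5, 1.45)
(r₂, s₂) = (-0.5, 1.45) − 0.01·(-0.2, 4.8) = (-0.498, 1.402)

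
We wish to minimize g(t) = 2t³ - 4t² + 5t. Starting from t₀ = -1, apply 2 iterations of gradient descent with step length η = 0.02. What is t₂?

-1.929328

g′(t) = 6t² - 8t + 5
Step 1: g′(-1) = 19; t₁ = -1 − 0.02·19 = -1.38
Step 2: g′(-1.38) = 27.4664; t₂ = -1.38 − 0.02·27.4664 = -1.929328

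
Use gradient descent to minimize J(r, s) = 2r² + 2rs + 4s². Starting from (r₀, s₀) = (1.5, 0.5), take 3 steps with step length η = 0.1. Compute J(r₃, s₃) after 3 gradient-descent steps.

0.229376

∇J = (4r + 2s, 2r + 8s)
(r₁, s₁) = (1.5, 0.5) − 0.1·(7, 7) = (0.8, -0.2)
(r₂, s₂) = (0.8, -0.2) − 0.1·(2.8, 0) = (0.52, -0.2)
(r₃, s₃) = (0.52, -0.2) − 0.1·(1.68, -0.56) = (0.352, -0.144)
J(0.352, -0.144) = 0.229376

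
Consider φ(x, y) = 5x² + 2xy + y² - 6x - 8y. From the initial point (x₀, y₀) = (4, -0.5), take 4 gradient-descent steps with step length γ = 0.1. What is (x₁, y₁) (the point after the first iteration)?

(0.7, -0.4)

∇φ = (10x + 2y - 6, 2x + 2y - 8)
Step 1: at (4, -0.5), ∇φ = (33, -1) → (4, -0.5) − 0.1·(33, -1) = (0.7, -0.4)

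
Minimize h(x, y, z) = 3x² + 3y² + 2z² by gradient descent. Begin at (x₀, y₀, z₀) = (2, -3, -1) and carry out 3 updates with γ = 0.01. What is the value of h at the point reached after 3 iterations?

∇h = (6x, 6y, 4z)
Step 1: at (2, -3, -1), ∇h = (12, -18, -4) → (2, -3, -1) − 0.01·(12, -18, -4) = (1.88, -2.82, -0.96)
Step 2: at (1.88, -2.82, -0.96), ∇h = (11.28, -16.92, -3.84) → (1.88, -2.82, -0.96) − 0.01·(11.28, -16.92, -3.84) = (1.7672, -2.6508, -0.9216)
Step 3: at (1.7672, -2.6508, -0.9216), ∇h = (10.6032, -15.9048, -3.6864) → (1.7672, -2.6508, -0.9216) − 0.01·(10.6032, -15.9048, -3.6864) = (1.661168, -2.491752, -0.884736)
h(1.661168, -2.491752, -0.884736) = 28.470437040576

28.470437040576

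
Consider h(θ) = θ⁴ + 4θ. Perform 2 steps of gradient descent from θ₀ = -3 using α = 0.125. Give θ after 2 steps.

-490.5

h′(θ) = 4θ³ + 4
θ₁ = -3 − 0.125·(-104) = 10
θ₂ = 10 − 0.125·4004 = -490.5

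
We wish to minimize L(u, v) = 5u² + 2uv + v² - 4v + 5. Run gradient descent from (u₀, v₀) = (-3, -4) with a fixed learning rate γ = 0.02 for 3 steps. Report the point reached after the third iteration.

∇L = (10u + 2v, 2u + 2v - 4)
(u₁, v₁) = (-3, -4) − 0.02·(-38, -18) = (-2.24, -3.64)
(u₂, v₂) = (-2.24, -3.64) − 0.02·(-29.68, -15.76) = (-1.6464, -3.3248)
(u₃, v₃) = (-1.6464, -3.3248) − 0.02·(-23.1136, -13.9424) = (-1.184128, -3.045952)

(-1.184128, -3.045952)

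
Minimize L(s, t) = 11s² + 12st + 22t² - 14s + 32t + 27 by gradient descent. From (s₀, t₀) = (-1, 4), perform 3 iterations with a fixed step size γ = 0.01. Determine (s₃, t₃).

∇L = (22s + 12t - 14, 12s + 44t + 32)
Step 1: at (-1, 4), ∇L = (12, 196) → (-1, 4) − 0.01·(12, 196) = (-1.12, 2.04)
Step 2: at (-1.12, 2.04), ∇L = (-14.16, 108.32) → (-1.12, 2.04) − 0.01·(-14.16, 108.32) = (-0.9784, 0.9568)
Step 3: at (-0.9784, 0.9568), ∇L = (-24.0432, 62.3584) → (-0.9784, 0.9568) − 0.01·(-24.0432, 62.3584) = (-0.737968, 0.333216)

(-0.737968, 0.333216)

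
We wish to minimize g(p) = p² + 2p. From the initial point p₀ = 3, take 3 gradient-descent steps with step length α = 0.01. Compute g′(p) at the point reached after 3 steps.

g′(p) = 2p + 2
p₁ = 3 − 0.01·8 = 2.92
p₂ = 2.92 − 0.01·7.84 = 2.8416
p₃ = 2.8416 − 0.01·7.6832 = 2.764768
g′(p) at (2.764768) = 7.529536

7.529536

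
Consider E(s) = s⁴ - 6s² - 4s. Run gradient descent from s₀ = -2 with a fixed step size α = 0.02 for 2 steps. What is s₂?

E′(s) = 4s³ - 12s - 4
s₁ = -2 − 0.02·(-12) = -1.76
s₂ = -1.76 − 0.02·(-4.687104) = -1.66625792

-1.66625792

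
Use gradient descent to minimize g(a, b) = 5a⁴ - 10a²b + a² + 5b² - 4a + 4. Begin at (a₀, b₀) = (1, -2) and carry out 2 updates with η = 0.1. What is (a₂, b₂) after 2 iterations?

∇g = (20a³ - 20ab + 2a - 4, -10a² + 10b)
Step 1: at (1, -2), ∇g = (58, -30) → (1, -2) − 0.1·(58, -30) = (-4.8, 1)
Step 2: at (-4.8, 1), ∇g = (-2129.44, -220.4) → (-4.8, 1) − 0.1·(-2129.44, -220.4) = (208.144, 23.04)

(208.144, 23.04)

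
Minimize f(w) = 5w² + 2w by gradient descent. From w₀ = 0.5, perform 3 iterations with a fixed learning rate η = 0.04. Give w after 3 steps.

-0.0488

f′(w) = 10w + 2
Step 1: f′(0.5) = 7; w₁ = 0.5 − 0.04·7 = 0.22
Step 2: f′(0.22) = 4.2; w₂ = 0.22 − 0.04·4.2 = 0.052
Step 3: f′(0.052) = 2.52; w₃ = 0.052 − 0.04·2.52 = -0.0488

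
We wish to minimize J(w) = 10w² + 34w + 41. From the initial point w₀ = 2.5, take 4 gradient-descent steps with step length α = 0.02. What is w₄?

J′(w) = 20w + 34
w₁ = 2.5 − 0.02·84 = 0.82
w₂ = 0.82 − 0.02·50.4 = -0.188
w₃ = -0.188 − 0.02·30.24 = -0.7928
w₄ = -0.7928 − 0.02·18.144 = -1.15568

-1.15568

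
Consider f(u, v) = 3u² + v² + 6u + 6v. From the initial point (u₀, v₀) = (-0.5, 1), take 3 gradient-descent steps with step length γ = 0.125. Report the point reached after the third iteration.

(-0.9921875, -1.3125)

∇f = (6u + 6, 2v + 6)
(u₁, v₁) = (-0.5, 1) − 0.125·(3, 8) = (-0.875, 0)
(u₂, v₂) = (-0.875, 0) − 0.125·(0.75, 6) = (-0.96875, -0.75)
(u₃, v₃) = (-0.96875, -0.75) − 0.125·(0.1875, 4.5) = (-0.9921875, -1.3125)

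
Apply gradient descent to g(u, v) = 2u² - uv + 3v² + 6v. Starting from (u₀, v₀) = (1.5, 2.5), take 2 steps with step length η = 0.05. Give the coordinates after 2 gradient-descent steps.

(1.13625, 0.83375)

∇g = (4u - v, -u + 6v + 6)
(u₁, v₁) = (1.5, 2.5) − 0.05·(3.5, 19.5) = (1.325, 1.525)
(u₂, v₂) = (1.325, 1.525) − 0.05·(3.775, 13.825) = (1.13625, 0.83375)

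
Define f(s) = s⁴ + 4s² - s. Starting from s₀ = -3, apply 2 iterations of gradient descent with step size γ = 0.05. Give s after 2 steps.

f′(s) = 4s³ + 8s - 1
Step 1: f′(-3) = -133; s₁ = -3 − 0.05·(-133) = 3.65
Step 2: f′(3.65) = 222.7085; s₂ = 3.65 − 0.05·222.7085 = -7.485425

-7.485425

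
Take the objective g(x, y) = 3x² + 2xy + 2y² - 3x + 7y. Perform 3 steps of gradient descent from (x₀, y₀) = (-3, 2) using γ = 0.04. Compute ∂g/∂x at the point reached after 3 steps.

-9.10752

∇g = (6x + 2y - 3, 2x + 4y + 7)
(x₁, y₁) = (-3, 2) − 0.04·(-17, 9) = (-2.32, 1.64)
(x₂, y₂) = (-2.32, 1.64) − 0.04·(-13.64, 8.92) = (-1.7744, 1.2832)
(x₃, y₃) = (-1.7744, 1.2832) − 0.04·(-11.08, 8.584) = (-1.3312, 0.93984)
∂g/∂x at (-1.3312, 0.93984) = -9.10752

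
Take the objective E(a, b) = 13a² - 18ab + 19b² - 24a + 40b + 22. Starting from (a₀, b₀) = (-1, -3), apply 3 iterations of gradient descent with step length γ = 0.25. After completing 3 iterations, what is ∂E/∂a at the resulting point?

-44959

∇E = (26a - 18b - 24, -18a + 38b + 40)
(a₁, b₁) = (-1, -3) − 0.25·(4, -56) = (-2, 11)
(a₂, b₂) = (-2, 11) − 0.25·(-274, 494) = (66.5, -112.5)
(a₃, b₃) = (66.5, -112.5) − 0.25·(3730, -5432) = (-866, 1245.5)
∂E/∂a at (-866, 1245.5) = -44959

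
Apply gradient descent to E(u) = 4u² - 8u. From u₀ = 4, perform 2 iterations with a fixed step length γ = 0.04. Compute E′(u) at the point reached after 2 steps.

11.0976

E′(u) = 8u - 8
u₁ = 4 − 0.04·24 = 3.04
u₂ = 3.04 − 0.04·16.32 = 2.3872
E′(u) at (2.3872) = 11.0976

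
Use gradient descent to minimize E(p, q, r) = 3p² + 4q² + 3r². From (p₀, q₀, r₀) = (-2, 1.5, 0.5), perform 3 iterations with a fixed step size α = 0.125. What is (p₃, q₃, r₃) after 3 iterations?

(-0.03125, 0, 0.0078125)

∇E = (6p, 8q, 6r)
Step 1: at (-2, 1.5, 0.5), ∇E = (-12, 12, 3) → (-2, 1.5, 0.5) − 0.125·(-12, 12, 3) = (-0.5, 0, 0.125)
Step 2: at (-0.5, 0, 0.125), ∇E = (-3, 0, 0.75) → (-0.5, 0, 0.125) − 0.125·(-3, 0, 0.75) = (-0.125, 0, 0.03125)
Step 3: at (-0.125, 0, 0.03125), ∇E = (-0.75, 0, 0.1875) → (-0.125, 0, 0.03125) − 0.125·(-0.75, 0, 0.1875) = (-0.03125, 0, 0.0078125)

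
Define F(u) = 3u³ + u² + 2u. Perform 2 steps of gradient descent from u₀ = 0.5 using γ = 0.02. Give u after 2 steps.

F′(u) = 9u² + 2u + 2
Step 1: F′(0.5) = 5.25; u₁ = 0.5 − 0.02·5.25 = 0.395
Step 2: F′(0.395) = 4.194225; u₂ = 0.395 − 0.02·4.194225 = 0.3111155

0.3111155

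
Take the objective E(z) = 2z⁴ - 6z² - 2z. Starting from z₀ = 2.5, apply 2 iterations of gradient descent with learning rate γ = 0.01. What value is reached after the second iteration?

E′(z) = 8z³ - 12z - 2
Step 1: E′(2.5) = 93; z₁ = 2.5 − 0.01·93 = 1.57
Step 2: E′(1.57) = 10.119144; z₂ = 1.57 − 0.01·10.119144 = 1.46880856

1.46880856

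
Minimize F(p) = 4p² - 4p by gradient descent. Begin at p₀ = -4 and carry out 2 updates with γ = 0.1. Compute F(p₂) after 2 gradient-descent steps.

-0.8704

F′(p) = 8p - 4
Step 1: F′(-4) = -36; p₁ = -4 − 0.1·(-36) = -0.4
Step 2: F′(-0.4) = -7.2; p₂ = -0.4 − 0.1·(-7.2) = 0.32
F(0.32) = -0.8704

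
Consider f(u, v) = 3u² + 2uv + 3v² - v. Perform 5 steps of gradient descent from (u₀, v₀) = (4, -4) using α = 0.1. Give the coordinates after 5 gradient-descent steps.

(0.25824, -0.13328)

∇f = (6u + 2v, 2u + 6v - 1)
Step 1: at (4, -4), ∇f = (16, -17) → (4, -4) − 0.1·(16, -17) = (2.4, -2.3)
Step 2: at (2.4, -2.3), ∇f = (9.8, -10) → (2.4, -2.3) − 0.1·(9.8, -10) = (1.42, -1.3)
Step 3: at (1.42, -1.3), ∇f = (5.92, -5.96) → (1.42, -1.3) − 0.1·(5.92, -5.96) = (0.828, -0.704)
Step 4: at (0.828, -0.704), ∇f = (3.56, -3.568) → (0.828, -0.704) − 0.1·(3.56, -3.568) = (0.472, -0.3472)
Step 5: at (0.472, -0.3472), ∇f = (2.1376, -2.1392) → (0.472, -0.3472) − 0.1·(2.1376, -2.1392) = (0.25824, -0.13328)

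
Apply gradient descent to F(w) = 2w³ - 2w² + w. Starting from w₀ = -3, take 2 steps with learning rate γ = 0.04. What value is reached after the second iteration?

-14.371776

F′(w) = 6w² - 4w + 1
w₁ = -3 − 0.04·67 = -5.68
w₂ = -5.68 − 0.04·217.2944 = -14.371776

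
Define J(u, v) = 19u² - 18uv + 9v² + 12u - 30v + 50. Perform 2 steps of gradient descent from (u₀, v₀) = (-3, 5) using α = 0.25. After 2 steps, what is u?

-491.25

∇J = (38u - 18v + 12, -18u + 18v - 30)
(u₁, v₁) = (-3, 5) − 0.25·(-192, 114) = (45, -23.5)
(u₂, v₂) = (45, -23.5) − 0.25·(2145, -1263) = (-491.25, 292.25)
u = -491.25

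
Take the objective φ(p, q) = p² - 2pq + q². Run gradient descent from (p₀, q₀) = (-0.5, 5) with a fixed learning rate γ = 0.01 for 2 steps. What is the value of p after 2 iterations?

∇φ = (2p - 2q, -2p + 2q)
Step 1: at (-0.5, 5), ∇φ = (-11, 11) → (-0.5, 5) − 0.01·(-11, 11) = (-0.39, 4.89)
Step 2: at (-0.39, 4.89), ∇φ = (-10.56, 10.56) → (-0.39, 4.89) − 0.01·(-10.56, 10.56) = (-0.2844, 4.7844)
p = -0.2844

-0.2844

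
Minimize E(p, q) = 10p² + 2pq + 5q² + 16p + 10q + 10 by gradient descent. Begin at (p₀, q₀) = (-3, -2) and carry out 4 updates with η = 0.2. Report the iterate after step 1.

∇E = (20p + 2q + 16, 2p + 10q + 10)
Step 1: at (-3, -2), ∇E = (-48, -16) → (-3, -2) − 0.2·(-48, -16) = (6.6, 1.2)

(6.6, 1.2)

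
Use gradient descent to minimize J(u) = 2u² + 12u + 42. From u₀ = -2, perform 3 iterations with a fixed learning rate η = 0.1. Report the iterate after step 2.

-2.64

J′(u) = 4u + 12
u₁ = -2 − 0.1·4 = -2.4
u₂ = -2.4 − 0.1·2.4 = -2.64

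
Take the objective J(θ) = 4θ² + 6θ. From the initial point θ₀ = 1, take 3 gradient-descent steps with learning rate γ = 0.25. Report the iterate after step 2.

1

J′(θ) = 8θ + 6
θ₁ = 1 − 0.25·14 = -2.5
θ₂ = -2.5 − 0.25·(-14) = 1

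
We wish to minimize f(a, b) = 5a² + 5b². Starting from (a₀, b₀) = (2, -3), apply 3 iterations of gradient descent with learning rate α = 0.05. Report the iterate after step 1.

∇f = (10a, 10b)
Step 1: at (2, -3), ∇f = (20, -30) → (2, -3) − 0.05·(20, -30) = (1, -1.5)

(1, -1.5)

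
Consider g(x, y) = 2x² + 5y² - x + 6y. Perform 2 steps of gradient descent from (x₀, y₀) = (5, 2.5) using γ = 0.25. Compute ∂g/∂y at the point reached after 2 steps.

∇g = (4x - 1, 10y + 6)
Step 1: at (5, 2.5), ∇g = (19, 31) → (5, 2.5) − 0.25·(19, 31) = (0.25, -5.25)
Step 2: at (0.25, -5.25), ∇g = (0, -46.5) → (0.25, -5.25) − 0.25·(0, -46.5) = (0.25, 6.375)
∂g/∂y at (0.25, 6.375) = 69.75

69.75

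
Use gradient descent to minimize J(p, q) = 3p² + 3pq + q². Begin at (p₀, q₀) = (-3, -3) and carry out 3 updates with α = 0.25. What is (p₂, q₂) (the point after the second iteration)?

∇J = (6p + 3q, 3p + 2q)
Step 1: at (-3, -3), ∇J = (-27, -15) → (-3, -3) − 0.25·(-27, -15) = (3.75, 0.75)
Step 2: at (3.75, 0.75), ∇J = (24.75, 12.75) → (3.75, 0.75) − 0.25·(24.75, 12.75) = (-2.4375, -2.4375)

(-2.4375, -2.4375)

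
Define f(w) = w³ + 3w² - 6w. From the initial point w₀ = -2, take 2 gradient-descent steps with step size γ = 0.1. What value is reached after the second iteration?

f′(w) = 3w² + 6w - 6
w₁ = -2 − 0.1·(-6) = -1.4
w₂ = -1.4 − 0.1·(-8.52) = -0.548

-0.548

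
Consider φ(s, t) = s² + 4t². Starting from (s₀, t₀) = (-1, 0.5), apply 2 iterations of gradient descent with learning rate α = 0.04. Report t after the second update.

0.2312

∇φ = (2s, 8t)
(s₁, t₁) = (-1, 0.5) − 0.04·(-2, 4) = (-0.92, 0.34)
(s₂, t₂) = (-0.92, 0.34) − 0.04·(-1.84, 2.72) = (-0.8464, 0.2312)
t = 0.2312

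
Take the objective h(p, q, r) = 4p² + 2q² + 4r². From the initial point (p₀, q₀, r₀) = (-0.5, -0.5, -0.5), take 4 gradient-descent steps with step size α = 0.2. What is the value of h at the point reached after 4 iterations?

0.0335936

∇h = (8p, 4q, 8r)
(p₁, q₁, r₁) = (-0.5, -0.5, -0.5) − 0.2·(-4, -2, -4) = (0.3, -0.1, 0.3)
(p₂, q₂, r₂) = (0.3, -0.1, 0.3) − 0.2·(2.4, -0.4, 2.4) = (-0.18, -0.02, -0.18)
(p₃, q₃, r₃) = (-0.18, -0.02, -0.18) − 0.2·(-1.44, -0.08, -1.44) = (0.108, -0.004, 0.108)
(p₄, q₄, r₄) = (0.108, -0.004, 0.108) − 0.2·(0.864, -0.016, 0.864) = (-0.0648, -0.0008, -0.0648)
h(-0.0648, -0.0008, -0.0648) = 0.0335936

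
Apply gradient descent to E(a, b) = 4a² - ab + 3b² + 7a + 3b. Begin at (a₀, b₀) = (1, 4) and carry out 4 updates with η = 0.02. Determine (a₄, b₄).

(0.257888, 2.24286352)

∇E = (8a - b + 7, -a + 6b + 3)
(a₁, b₁) = (1, 4) − 0.02·(11, 26) = (0.78, 3.48)
(a₂, b₂) = (0.78, 3.48) − 0.02·(9.76, 23.1) = (0.5848, 3.018)
(a₃, b₃) = (0.5848, 3.018) − 0.02·(8.6604, 20.5232) = (0.411592, 2.607536)
(a₄, b₄) = (0.411592, 2.607536) − 0.02·(7.6852, 18.233624) = (0.257888, 2.24286352)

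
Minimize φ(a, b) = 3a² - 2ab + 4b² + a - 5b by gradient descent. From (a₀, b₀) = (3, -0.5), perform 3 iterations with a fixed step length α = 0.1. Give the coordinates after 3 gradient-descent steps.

(0.28, 0.78)

∇φ = (6a - 2b + 1, -2a + 8b - 5)
Step 1: at (3, -0.5), ∇φ = (20, -15) → (3, -0.5) − 0.1·(20, -15) = (1, 1)
Step 2: at (1, 1), ∇φ = (5, 1) → (1, 1) − 0.1·(5, 1) = (0.5, 0.9)
Step 3: at (0.5, 0.9), ∇φ = (2.2, 1.2) → (0.5, 0.9) − 0.1·(2.2, 1.2) = (0.28, 0.78)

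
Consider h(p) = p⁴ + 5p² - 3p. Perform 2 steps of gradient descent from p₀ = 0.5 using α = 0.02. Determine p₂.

0.41271

h′(p) = 4p³ + 10p - 3
Step 1: h′(0.5) = 2.5; p₁ = 0.5 − 0.02·2.5 = 0.45
Step 2: h′(0.45) = 1.8645; p₂ = 0.45 − 0.02·1.8645 = 0.41271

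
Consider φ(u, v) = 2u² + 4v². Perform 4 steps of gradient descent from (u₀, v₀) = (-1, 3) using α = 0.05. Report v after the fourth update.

∇φ = (4u, 8v)
(u₁, v₁) = (-1, 3) − 0.05·(-4, 24) = (-0.8, 1.8)
(u₂, v₂) = (-0.8, 1.8) − 0.05·(-3.2, 14.4) = (-0.64, 1.08)
(u₃, v₃) = (-0.64, 1.08) − 0.05·(-2.56, 8.64) = (-0.512, 0.648)
(u₄, v₄) = (-0.512, 0.648) − 0.05·(-2.048, 5.184) = (-0.4096, 0.3888)
v = 0.3888

0.3888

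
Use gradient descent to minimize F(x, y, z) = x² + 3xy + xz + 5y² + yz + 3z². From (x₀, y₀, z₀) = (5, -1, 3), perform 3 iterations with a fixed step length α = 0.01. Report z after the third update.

2.383902

∇F = (2x + 3y + z, 3x + 10y + z, x + y + 6z)
Step 1: at (5, -1, 3), ∇F = (10, 8, 22) → (5, -1, 3) − 0.01·(10, 8, 22) = (4.9, -1.08, 2.78)
Step 2: at (4.9, -1.08, 2.78), ∇F = (9.34, 6.68, 20.5) → (4.9, -1.08, 2.78) − 0.01·(9.34, 6.68, 20.5) = (4.8066, -1.1468, 2.575)
Step 3: at (4.8066, -1.1468, 2.575), ∇F = (8.7478, 5.5268, 19.1098) → (4.8066, -1.1468, 2.575) − 0.01·(8.7478, 5.5268, 19.1098) = (4.719122, -1.202068, 2.383902)
z = 2.383902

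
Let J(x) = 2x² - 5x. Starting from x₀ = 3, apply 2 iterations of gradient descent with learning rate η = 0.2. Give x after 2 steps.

1.32

J′(x) = 4x - 5
x₁ = 3 − 0.2·7 = 1.6
x₂ = 1.6 − 0.2·1.4 = 1.32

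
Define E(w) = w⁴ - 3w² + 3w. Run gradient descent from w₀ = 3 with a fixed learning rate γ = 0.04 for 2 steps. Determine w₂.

-0.95308032

E′(w) = 4w³ - 6w + 3
Step 1: E′(3) = 93; w₁ = 3 − 0.04·93 = -0.72
Step 2: E′(-0.72) = 5.827008; w₂ = -0.72 − 0.04·5.827008 = -0.95308032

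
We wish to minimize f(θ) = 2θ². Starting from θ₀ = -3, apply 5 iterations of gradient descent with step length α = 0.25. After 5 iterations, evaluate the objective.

0

f′(θ) = 4θ
θ₁ = -3 − 0.25·(-12) = 0
θ₂ = 0 − 0.25·0 = 0
θ₃ = 0 − 0.25·0 = 0
θ₄ = 0 − 0.25·0 = 0
θ₅ = 0 − 0.25·0 = 0
f(0) = 0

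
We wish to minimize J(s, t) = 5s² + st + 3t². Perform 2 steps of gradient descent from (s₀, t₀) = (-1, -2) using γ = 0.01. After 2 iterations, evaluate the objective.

13.51946915

∇J = (10s + t, s + 6t)
(s₁, t₁) = (-1, -2) − 0.01·(-12, -13) = (-0.88, -1.87)
(s₂, t₂) = (-0.88, -1.87) − 0.01·(-10.67, -12.1) = (-0.7733, -1.749)
J(-0.7733, -1.749) = 13.51946915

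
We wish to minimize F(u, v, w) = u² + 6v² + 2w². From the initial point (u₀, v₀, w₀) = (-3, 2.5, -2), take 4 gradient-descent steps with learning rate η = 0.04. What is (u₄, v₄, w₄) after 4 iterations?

(-2.14917888, 0.1827904, -0.99574272)

∇F = (2u, 12v, 4w)
Step 1: at (-3, 2.5, -2), ∇F = (-6, 30, -8) → (-3, 2.5, -2) − 0.04·(-6, 30, -8) = (-2.76, 1.3, -1.68)
Step 2: at (-2.76, 1.3, -1.68), ∇F = (-5.52, 15.6, -6.72) → (-2.76, 1.3, -1.68) − 0.04·(-5.52, 15.6, -6.72) = (-2.5392, 0.676, -1.4112)
Step 3: at (-2.5392, 0.676, -1.4112), ∇F = (-5.0784, 8.112, -5.6448) → (-2.5392, 0.676, -1.4112) − 0.04·(-5.0784, 8.112, -5.6448) = (-2.336064, 0.35152, -1.185408)
Step 4: at (-2.336064, 0.35152, -1.185408), ∇F = (-4.672128, 4.21824, -4.741632) → (-2.336064, 0.35152, -1.185408) − 0.04·(-4.672128, 4.21824, -4.741632) = (-2.14917888, 0.1827904, -0.99574272)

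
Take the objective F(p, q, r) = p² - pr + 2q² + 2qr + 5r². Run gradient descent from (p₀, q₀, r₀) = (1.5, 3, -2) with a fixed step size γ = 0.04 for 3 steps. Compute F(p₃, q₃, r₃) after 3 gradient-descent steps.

∇F = (2p - r, 4q + 2r, -p + 2q + 10r)
Step 1: at (1.5, 3, -2), ∇F = (5, 8, -15.5) → (1.5, 3, -2) − 0.04·(5, 8, -15.5) = (1.3, 2.68, -1.38)
Step 2: at (1.3, 2.68, -1.38), ∇F = (3.98, 7.96, -9.74) → (1.3, 2.68, -1.38) − 0.04·(3.98, 7.96, -9.74) = (1.1408, 2.3616, -0.9904)
Step 3: at (1.1408, 2.3616, -0.9904), ∇F = (3.272, 7.4656, -6.3216) → (1.1408, 2.3616, -0.9904) − 0.04·(3.272, 7.4656, -6.3216) = (1.00992, 2.062976, -0.737536)
F(1.00992, 2.062976, -0.737536) = 9.95328933888

9.95328933888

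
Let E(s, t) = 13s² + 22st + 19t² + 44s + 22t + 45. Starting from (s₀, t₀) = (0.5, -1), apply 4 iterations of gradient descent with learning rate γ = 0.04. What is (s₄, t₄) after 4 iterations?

∇E = (26s + 22t + 44, 22s + 38t + 22)
(s₁, t₁) = (0.5, -1) − 0.04·(35, -5) = (-0.9, -0.8)
(s₂, t₂) = (-0.9, -0.8) − 0.04·(3, -28.2) = (-1.02, 0.328)
(s₃, t₃) = (-1.02, 0.328) − 0.04·(24.696, 12.024) = (-2.00784, -0.15296)
(s₄, t₄) = (-2.00784, -0.15296) − 0.04·(-11.56896, -27.98496) = (-1.5450816, 0.9664384)

(-1.5450816, 0.9664384)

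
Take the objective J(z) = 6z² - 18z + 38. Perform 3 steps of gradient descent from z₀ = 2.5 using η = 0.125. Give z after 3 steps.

J′(z) = 12z - 18
z₁ = 2.5 − 0.125·12 = 1
z₂ = 1 − 0.125·(-6) = 1.75
z₃ = 1.75 − 0.125·3 = 1.375

1.375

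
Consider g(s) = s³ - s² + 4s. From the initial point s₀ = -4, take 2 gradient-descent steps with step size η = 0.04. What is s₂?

-11.9872

g′(s) = 3s² - 2s + 4
Step 1: g′(-4) = 60; s₁ = -4 − 0.04·60 = -6.4
Step 2: g′(-6.4) = 139.68; s₂ = -6.4 − 0.04·139.68 = -11.9872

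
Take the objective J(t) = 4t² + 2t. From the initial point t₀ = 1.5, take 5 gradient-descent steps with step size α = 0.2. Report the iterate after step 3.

-0.628

J′(t) = 8t + 2
Step 1: J′(1.5) = 14; t₁ = 1.5 − 0.2·14 = -1.3
Step 2: J′(-1.3) = -8.4; t₂ = -1.3 − 0.2·(-8.4) = 0.38
Step 3: J′(0.38) = 5.04; t₃ = 0.38 − 0.2·5.04 = -0.628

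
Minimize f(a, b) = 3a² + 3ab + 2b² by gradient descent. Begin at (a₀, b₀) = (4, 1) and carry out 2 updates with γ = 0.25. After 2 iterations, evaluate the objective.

70.359375

∇f = (6a + 3b, 3a + 4b)
Step 1: at (4, 1), ∇f = (27, 16) → (4, 1) − 0.25·(27, 16) = (-2.75, -3)
Step 2: at (-2.75, -3), ∇f = (-25.5, -20.25) → (-2.75, -3) − 0.25·(-25.5, -20.25) = (3.625, 2.0625)
f(3.625, 2.0625) = 70.359375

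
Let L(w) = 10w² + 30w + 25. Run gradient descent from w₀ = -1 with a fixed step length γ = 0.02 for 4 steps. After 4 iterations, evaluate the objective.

L′(w) = 20w + 30
w₁ = -1 − 0.02·10 = -1.2
w₂ = -1.2 − 0.02·6 = -1.32
w₃ = -1.32 − 0.02·3.6 = -1.392
w₄ = -1.392 − 0.02·2.16 = -1.4352
L(-1.4352) = 2.5419904

2.5419904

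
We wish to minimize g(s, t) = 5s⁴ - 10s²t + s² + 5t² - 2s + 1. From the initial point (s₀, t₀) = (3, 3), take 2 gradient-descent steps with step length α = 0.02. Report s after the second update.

∇g = (20s³ - 20st + 2s - 2, -10s² + 10t)
(s₁, t₁) = (3, 3) − 0.02·(364, -60) = (-4.28, 4.2)
(s₂, t₂) = (-4.28, 4.2) − 0.02·(-1219.09504, -141.184) = (20.1019008, 7.02368)
s = 20.1019008

20.1019008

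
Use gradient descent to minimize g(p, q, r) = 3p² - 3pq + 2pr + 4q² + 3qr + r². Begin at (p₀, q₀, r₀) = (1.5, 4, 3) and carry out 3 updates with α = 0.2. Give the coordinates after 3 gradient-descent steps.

∇g = (6p - 3q + 2r, -3p + 8q + 3r, 2p + 3q + 2r)
(p₁, q₁, r₁) = (1.5, 4, 3) − 0.2·(3, 36.5, 21) = (0.9, -3.3, -1.2)
(p₂, q₂, r₂) = (0.9, -3.3, -1.2) − 0.2·(12.9, -32.7, -10.5) = (-1.68, 3.24, 0.9)
(p₃, q₃, r₃) = (-1.68, 3.24, 0.9) − 0.2·(-18, 33.66, 8.16) = (1.92, -3.492, -0.732)

(1.92, -3.492, -0.732)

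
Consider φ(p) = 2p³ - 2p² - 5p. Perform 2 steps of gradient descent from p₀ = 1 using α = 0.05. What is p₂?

φ′(p) = 6p² - 4p - 5
Step 1: φ′(1) = -3; p₁ = 1 − 0.05·(-3) = 1.15
Step 2: φ′(1.15) = -1.665; p₂ = 1.15 − 0.05·(-1.665) = 1.23325

1.23325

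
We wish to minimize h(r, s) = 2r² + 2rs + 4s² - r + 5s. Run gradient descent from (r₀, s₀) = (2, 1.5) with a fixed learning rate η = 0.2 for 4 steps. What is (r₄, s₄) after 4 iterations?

∇h = (4r + 2s - 1, 2r + 8s + 5)
Step 1: at (2, 1.5), ∇h = (10, 21) → (2, 1.5) − 0.2·(10, 21) = (0, -2.7)
Step 2: at (0, -2.7), ∇h = (-6.4, -16.6) → (0, -2.7) − 0.2·(-6.4, -16.6) = (1.28, 0.62)
Step 3: at (1.28, 0.62), ∇h = (5.36, 12.52) → (1.28, 0.62) − 0.2·(5.36, 12.52) = (0.208, -1.884)
Step 4: at (0.208, -1.884), ∇h = (-3.936, -9.656) → (0.208, -1.884) − 0.2·(-3.936, -9.656) = (0.9952, 0.0472)

(0.9952, 0.0472)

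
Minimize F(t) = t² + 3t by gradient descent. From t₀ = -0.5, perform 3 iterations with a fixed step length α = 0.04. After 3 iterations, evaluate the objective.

-1.643644998656

F′(t) = 2t + 3
t₁ = -0.5 − 0.04·2 = -0.58
t₂ = -0.58 − 0.04·1.84 = -0.6536
t₃ = -0.6536 − 0.04·1.6928 = -0.721312
F(-0.721312) = -1.643644998656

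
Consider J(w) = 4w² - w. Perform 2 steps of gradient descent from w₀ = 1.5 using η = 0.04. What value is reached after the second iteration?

J′(w) = 8w - 1
w₁ = 1.5 − 0.04·11 = 1.06
w₂ = 1.06 − 0.04·7.48 = 0.7608

0.7608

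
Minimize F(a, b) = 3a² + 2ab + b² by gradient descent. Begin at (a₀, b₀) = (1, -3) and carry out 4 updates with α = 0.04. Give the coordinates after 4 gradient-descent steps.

∇F = (6a + 2b, 2a + 2b)
Step 1: at (1, -3), ∇F = (0, -4) → (1, -3) − 0.04·(0, -4) = (1, -2.84)
Step 2: at (1, -2.84), ∇F = (0.32, -3.68) → (1, -2.84) − 0.04·(0.32, -3.68) = (0.9872, -2.6928)
Step 3: at (0.9872, -2.6928), ∇F = (0.5376, -3.4112) → (0.9872, -2.6928) − 0.04·(0.5376, -3.4112) = (0.965696, -2.556352)
Step 4: at (0.965696, -2.556352), ∇F = (0.681472, -3.181312) → (0.965696, -2.556352) − 0.04·(0.681472, -3.181312) = (0.93843712, -2.42909952)

(0.93843712, -2.42909952)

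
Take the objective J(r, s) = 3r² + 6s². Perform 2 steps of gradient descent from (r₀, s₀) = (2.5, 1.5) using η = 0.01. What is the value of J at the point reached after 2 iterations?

∇J = (6r, 12s)
(r₁, s₁) = (2.5, 1.5) − 0.01·(15, 18) = (2.35, 1.32)
(r₂, s₂) = (2.35, 1.32) − 0.01·(14.1, 15.84) = (2.209, 1.1616)
J(2.209, 1.1616) = 22.73493036

22.73493036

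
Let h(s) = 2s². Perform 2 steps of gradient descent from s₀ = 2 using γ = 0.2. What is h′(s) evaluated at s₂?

0.32

h′(s) = 4s
s₁ = 2 − 0.2·8 = 0.4
s₂ = 0.4 − 0.2·1.6 = 0.08
h′(s) at (0.08) = 0.32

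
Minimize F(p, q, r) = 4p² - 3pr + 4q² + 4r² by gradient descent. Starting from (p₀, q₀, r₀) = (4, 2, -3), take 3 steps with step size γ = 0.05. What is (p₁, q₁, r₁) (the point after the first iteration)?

(1.95, 1.2, -1.2)

∇F = (8p - 3r, 8q, -3p + 8r)
(p₁, q₁, r₁) = (4, 2, -3) − 0.05·(41, 16, -36) = (1.95, 1.2, -1.2)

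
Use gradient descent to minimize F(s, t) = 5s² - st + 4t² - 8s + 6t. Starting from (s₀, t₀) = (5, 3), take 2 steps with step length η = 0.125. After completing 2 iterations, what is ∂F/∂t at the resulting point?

-0.828125

∇F = (10s - t - 8, -s + 8t + 6)
(s₁, t₁) = (5, 3) − 0.125·(39, 25) = (0.125, -0.125)
(s₂, t₂) = (0.125, -0.125) − 0.125·(-6.625, 4.875) = (0.953125, -0.734375)
∂F/∂t at (0.953125, -0.734375) = -0.828125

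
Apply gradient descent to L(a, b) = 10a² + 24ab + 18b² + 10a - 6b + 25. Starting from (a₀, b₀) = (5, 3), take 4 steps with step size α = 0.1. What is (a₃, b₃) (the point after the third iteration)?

(-256.56, -352.992)

∇L = (20a + 24b + 10, 24a + 36b - 6)
(a₁, b₁) = (5, 3) − 0.1·(182, 222) = (-13.2, -19.2)
(a₂, b₂) = (-13.2, -19.2) − 0.1·(-714.8, -1014) = (58.28, 82.2)
(a₃, b₃) = (58.28, 82.2) − 0.1·(3148.4, 4351.92) = (-256.56, -352.992)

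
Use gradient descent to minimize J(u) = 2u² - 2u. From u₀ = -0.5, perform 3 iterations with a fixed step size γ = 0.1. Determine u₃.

0.284

J′(u) = 4u - 2
u₁ = -0.5 − 0.1·(-4) = -0.1
u₂ = -0.1 − 0.1·(-2.4) = 0.14
u₃ = 0.14 − 0.1·(-1.44) = 0.284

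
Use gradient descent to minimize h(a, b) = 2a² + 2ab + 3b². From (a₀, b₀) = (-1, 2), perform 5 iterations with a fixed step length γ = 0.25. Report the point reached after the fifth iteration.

∇h = (4a + 2b, 2a + 6b)
Step 1: at (-1, 2), ∇h = (0, 10) → (-1, 2) − 0.25·(0, 10) = (-1, -0.5)
Step 2: at (-1, -0.5), ∇h = (-5, -5) → (-1, -0.5) − 0.25·(-5, -5) = (0.25, 0.75)
Step 3: at (0.25, 0.75), ∇h = (2.5, 5) → (0.25, 0.75) − 0.25·(2.5, 5) = (-0.375, -0.5)
Step 4: at (-0.375, -0.5), ∇h = (-2.5, -3.75) → (-0.375, -0.5) − 0.25·(-2.5, -3.75) = (0.25, 0.4375)
Step 5: at (0.25, 0.4375), ∇h = (1.875, 3.125) → (0.25, 0.4375) − 0.25·(1.875, 3.125) = (-0.21875, -0.34375)

(-0.21875, -0.34375)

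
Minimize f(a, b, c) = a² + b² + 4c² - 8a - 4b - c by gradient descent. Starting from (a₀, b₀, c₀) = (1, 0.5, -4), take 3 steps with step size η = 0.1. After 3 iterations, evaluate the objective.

∇f = (2a - 8, 2b - 4, 8c - 1)
Step 1: at (1, 0.5, -4), ∇f = (-6, -3, -33) → (1, 0.5, -4) − 0.1·(-6, -3, -33) = (1.6, 0.8, -0.7)
Step 2: at (1.6, 0.8, -0.7), ∇f = (-4.8, -2.4, -6.6) → (1.6, 0.8, -0.7) − 0.1·(-4.8, -2.4, -6.6) = (2.08, 1.04, -0.04)
Step 3: at (2.08, 1.04, -0.04), ∇f = (-3.84, -1.92, -1.32) → (2.08, 1.04, -0.04) − 0.1·(-3.84, -1.92, -1.32) = (2.464, 1.232, 0.092)
f(2.464, 1.232, 0.092) = -17.109024

-17.109024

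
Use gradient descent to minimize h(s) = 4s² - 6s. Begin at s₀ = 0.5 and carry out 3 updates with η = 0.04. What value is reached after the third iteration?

h′(s) = 8s - 6
s₁ = 0.5 − 0.04·(-2) = 0.58
s₂ = 0.58 − 0.04·(-1.36) = 0.6344
s₃ = 0.6344 − 0.04·(-0.9248) = 0.671392

0.671392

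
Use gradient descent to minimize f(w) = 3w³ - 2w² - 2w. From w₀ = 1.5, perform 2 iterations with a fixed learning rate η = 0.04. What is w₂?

f′(w) = 9w² - 4w - 2
Step 1: f′(1.5) = 12.25; w₁ = 1.5 − 0.04·12.25 = 1.01
Step 2: f′(1.01) = 3.1409; w₂ = 1.01 − 0.04·3.1409 = 0.884364

0.884364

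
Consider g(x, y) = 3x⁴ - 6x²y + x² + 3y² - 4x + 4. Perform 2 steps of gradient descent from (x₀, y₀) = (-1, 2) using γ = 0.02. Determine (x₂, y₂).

(-1.16336128, 1.804928)

∇g = (12x³ - 12xy + 2x - 4, -6x² + 6y)
Step 1: at (-1, 2), ∇g = (6, 6) → (-1, 2) − 0.02·(6, 6) = (-1.12, 1.88)
Step 2: at (-1.12, 1.88), ∇g = (2.168064, 3.7536) → (-1.12, 1.88) − 0.02·(2.168064, 3.7536) = (-1.16336128, 1.804928)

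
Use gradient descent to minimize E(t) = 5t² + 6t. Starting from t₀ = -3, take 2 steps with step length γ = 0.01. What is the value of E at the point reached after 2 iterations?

17.09568

E′(t) = 10t + 6
Step 1: E′(-3) = -24; t₁ = -3 − 0.01·(-24) = -2.76
Step 2: E′(-2.76) = -21.6; t₂ = -2.76 − 0.01·(-21.6) = -2.544
E(-2.544) = 17.09568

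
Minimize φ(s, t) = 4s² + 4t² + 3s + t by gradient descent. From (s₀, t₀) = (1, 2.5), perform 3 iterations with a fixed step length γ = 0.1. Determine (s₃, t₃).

∇φ = (8s + 3, 8t + 1)
(s₁, t₁) = (1, 2.5) − 0.1·(11, 21) = (-0.1, 0.4)
(s₂, t₂) = (-0.1, 0.4) − 0.1·(2.2, 4.2) = (-0.32, -0.02)
(s₃, t₃) = (-0.32, -0.02) − 0.1·(0.44, 0.84) = (-0.364, -0.104)

(-0.364, -0.104)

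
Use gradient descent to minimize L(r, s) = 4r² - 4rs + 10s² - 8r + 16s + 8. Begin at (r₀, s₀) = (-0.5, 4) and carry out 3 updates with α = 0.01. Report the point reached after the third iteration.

(0.168416, 1.637696)

∇L = (8r - 4s - 8, -4r + 20s + 16)
(r₁, s₁) = (-0.5, 4) − 0.01·(-28, 98) = (-0.22, 3.02)
(r₂, s₂) = (-0.22, 3.02) − 0.01·(-21.84, 77.28) = (-0.0016, 2.2472)
(r₃, s₃) = (-0.0016, 2.2472) − 0.01·(-17.0016, 60.9504) = (0.168416, 1.637696)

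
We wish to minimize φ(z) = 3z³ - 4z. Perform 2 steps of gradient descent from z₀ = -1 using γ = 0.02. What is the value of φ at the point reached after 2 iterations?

φ′(z) = 9z² - 4
z₁ = -1 − 0.02·5 = -1.1
z₂ = -1.1 − 0.02·6.89 = -1.2378
φ(-1.2378) = -0.738281502456

-0.738281502456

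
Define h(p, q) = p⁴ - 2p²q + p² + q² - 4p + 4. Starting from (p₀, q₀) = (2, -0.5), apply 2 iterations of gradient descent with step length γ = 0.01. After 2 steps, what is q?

∇h = (4p³ - 4pq + 2p - 4, -2p² + 2q)
(p₁, q₁) = (2, -0.5) − 0.01·(36, -9) = (1.64, -0.41)
(p₂, q₂) = (1.64, -0.41) − 0.01·(19.613376, -6.1992) = (1.44386624, -0.348008)
q = -0.348008

-0.348008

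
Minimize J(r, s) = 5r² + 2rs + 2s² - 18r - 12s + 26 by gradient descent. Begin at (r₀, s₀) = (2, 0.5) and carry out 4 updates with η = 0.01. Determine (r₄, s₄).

∇J = (10r + 2s - 18, 2r + 4s - 12)
Step 1: at (2, 0.5), ∇J = (3, -6) → (2, 0.5) − 0.01·(3, -6) = (1.97, 0.56)
Step 2: at (1.97, 0.56), ∇J = (2.82, -5.82) → (1.97, 0.56) − 0.01·(2.82, -5.82) = (1.9418, 0.6182)
Step 3: at (1.9418, 0.6182), ∇J = (2.6544, -5.6436) → (1.9418, 0.6182) − 0.01·(2.6544, -5.6436) = (1.915256, 0.674636)
Step 4: at (1.915256, 0.674636), ∇J = (2.501832, -5.470944) → (1.915256, 0.674636) − 0.01·(2.501832, -5.470944) = (1.89023768, 0.72934544)

(1.89023768, 0.72934544)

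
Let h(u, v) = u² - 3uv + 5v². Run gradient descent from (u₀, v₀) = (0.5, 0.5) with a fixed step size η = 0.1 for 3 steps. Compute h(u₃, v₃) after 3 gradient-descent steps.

0.10628875

∇h = (2u - 3v, -3u + 10v)
(u₁, v₁) = (0.5, 0.5) − 0.1·(-0.5, 3.5) = (0.55, 0.15)
(u₂, v₂) = (0.55, 0.15) − 0.1·(0.65, -0.15) = (0.485, 0.165)
(u₃, v₃) = (0.485, 0.165) − 0.1·(0.475, 0.195) = (0.4375, 0.1455)
h(0.4375, 0.1455) = 0.10628875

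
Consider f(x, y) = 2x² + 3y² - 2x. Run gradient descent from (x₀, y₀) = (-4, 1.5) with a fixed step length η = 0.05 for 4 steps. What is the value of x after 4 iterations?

∇f = (4x - 2, 6y)
Step 1: at (-4, 1.5), ∇f = (-18, 9) → (-4, 1.5) − 0.05·(-18, 9) = (-3.1, 1.05)
Step 2: at (-3.1, 1.05), ∇f = (-14.4, 6.3) → (-3.1, 1.05) − 0.05·(-14.4, 6.3) = (-2.38, 0.735)
Step 3: at (-2.38, 0.735), ∇f = (-11.52, 4.41) → (-2.38, 0.735) − 0.05·(-11.52, 4.41) = (-1.804, 0.5145)
Step 4: at (-1.804, 0.5145), ∇f = (-9.216, 3.087) → (-1.804, 0.5145) − 0.05·(-9.216, 3.087) = (-1.3432, 0.36015)
x = -1.3432

-1.3432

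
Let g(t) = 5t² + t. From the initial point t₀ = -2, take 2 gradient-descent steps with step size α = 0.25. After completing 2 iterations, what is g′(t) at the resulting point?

g′(t) = 10t + 1
t₁ = -2 − 0.25·(-19) = 2.75
t₂ = 2.75 − 0.25·28.5 = -4.375
g′(t) at (-4.375) = -42.75

-42.75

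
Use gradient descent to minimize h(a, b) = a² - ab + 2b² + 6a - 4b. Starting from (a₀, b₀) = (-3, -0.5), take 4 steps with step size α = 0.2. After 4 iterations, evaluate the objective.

∇h = (2a - b + 6, -a + 4b - 4)
Step 1: at (-3, -0.5), ∇h = (0.5, -3) → (-3, -0.5) − 0.2·(0.5, -3) = (-3.1, 0.1)
Step 2: at (-3.1, 0.1), ∇h = (-0.3, -0.5) → (-3.1, 0.1) − 0.2·(-0.3, -0.5) = (-3.04, 0.2)
Step 3: at (-3.04, 0.2), ∇h = (-0.28, -0.16) → (-3.04, 0.2) − 0.2·(-0.28, -0.16) = (-2.984, 0.232)
Step 4: at (-2.984, 0.232), ∇h = (-0.2, -0.088) → (-2.984, 0.232) − 0.2·(-0.2, -0.088) = (-2.944, 0.2496)
h(-2.944, 0.2496) = -9.13584128

-9.13584128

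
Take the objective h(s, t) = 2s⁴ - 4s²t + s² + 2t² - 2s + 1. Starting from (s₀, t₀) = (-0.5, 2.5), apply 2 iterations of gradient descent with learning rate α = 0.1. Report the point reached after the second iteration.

(-1.0232, 1.444)

∇h = (8s³ - 8st + 2s - 2, -4s² + 4t)
Step 1: at (-0.5, 2.5), ∇h = (6, 9) → (-0.5, 2.5) − 0.1·(6, 9) = (-1.1, 1.6)
Step 2: at (-1.1, 1.6), ∇h = (-0.768, 1.56) → (-1.1, 1.6) − 0.1·(-0.768, 1.56) = (-1.0232, 1.444)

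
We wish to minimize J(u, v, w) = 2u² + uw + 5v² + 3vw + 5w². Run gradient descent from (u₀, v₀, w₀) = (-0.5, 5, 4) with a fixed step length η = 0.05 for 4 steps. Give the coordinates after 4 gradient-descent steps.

∇J = (4u + w, 10v + 3w, u + 3v + 10w)
(u₁, v₁, w₁) = (-0.5, 5, 4) − 0.05·(2, 62, 54.5) = (-0.6, 1.9, 1.275)
(u₂, v₂, w₂) = (-0.6, 1.9, 1.275) − 0.05·(-1.125, 22.825, 17.85) = (-0.54375, 0.75875, 0.3825)
(u₃, v₃, w₃) = (-0.54375, 0.75875, 0.3825) − 0.05·(-1.7925, 8.735, 5.5575) = (-0.454125, 0.322, 0.104625)
(u₄, v₄, w₄) = (-0.454125, 0.322, 0.104625) − 0.05·(-1.711875, 3.533875, 1.558125) = (-0.36853125, 0.14530625, 0.02671875)

(-0.36853125, 0.14530625, 0.02671875)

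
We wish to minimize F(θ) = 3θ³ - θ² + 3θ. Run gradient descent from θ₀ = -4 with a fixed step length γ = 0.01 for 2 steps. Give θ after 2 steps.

-8.463225

F′(θ) = 9θ² - 2θ + 3
Step 1: F′(-4) = 155; θ₁ = -4 − 0.01·155 = -5.55
Step 2: F′(-5.55) = 291.3225; θ₂ = -5.55 − 0.01·291.3225 = -8.463225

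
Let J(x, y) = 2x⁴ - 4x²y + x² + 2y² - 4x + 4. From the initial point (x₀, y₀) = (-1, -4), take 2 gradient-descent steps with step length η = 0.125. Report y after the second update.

10.53125

∇J = (8x³ - 8xy + 2x - 4, -4x² + 4y)
Step 1: at (-1, -4), ∇J = (-46, -20) → (-1, -4) − 0.125·(-46, -20) = (4.75, -1.5)
Step 2: at (4.75, -1.5), ∇J = (919.875, -96.25) → (4.75, -1.5) − 0.125·(919.875, -96.25) = (-110.234375, 10.53125)
y = 10.53125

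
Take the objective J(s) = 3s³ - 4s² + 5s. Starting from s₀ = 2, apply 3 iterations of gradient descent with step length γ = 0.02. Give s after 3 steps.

1.0580595

J′(s) = 9s² - 8s + 5
Step 1: J′(2) = 25; s₁ = 2 − 0.02·25 = 1.5
Step 2: J′(1.5) = 13.25; s₂ = 1.5 − 0.02·13.25 = 1.235
Step 3: J′(1.235) = 8.847025; s₃ = 1.235 − 0.02·8.847025 = 1.0580595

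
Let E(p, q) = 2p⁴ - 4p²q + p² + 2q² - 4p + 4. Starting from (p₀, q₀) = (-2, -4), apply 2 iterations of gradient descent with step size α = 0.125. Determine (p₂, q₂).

∇E = (8p³ - 8pq + 2p - 4, -4p² + 4q)
Step 1: at (-2, -4), ∇E = (-136, -32) → (-2, -4) − 0.125·(-136, -32) = (15, 0)
Step 2: at (15, 0), ∇E = (27026, -900) → (15, 0) − 0.125·(27026, -900) = (-3363.25, 112.5)

(-3363.25, 112.5)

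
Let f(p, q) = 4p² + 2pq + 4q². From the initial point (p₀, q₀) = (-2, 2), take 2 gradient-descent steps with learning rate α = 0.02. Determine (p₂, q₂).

(-1.5488, 1.5488)

∇f = (8p + 2q, 2p + 8q)
(p₁, q₁) = (-2, 2) − 0.02·(-12, 12) = (-1.76, 1.76)
(p₂, q₂) = (-1.76, 1.76) − 0.02·(-10.56, 10.56) = (-1.5488, 1.5488)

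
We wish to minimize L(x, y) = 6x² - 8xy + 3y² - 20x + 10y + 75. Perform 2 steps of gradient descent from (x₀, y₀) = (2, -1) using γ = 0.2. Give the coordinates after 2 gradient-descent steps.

(6.8, -2.92)

∇L = (12x - 8y - 20, -8x + 6y + 10)
(x₁, y₁) = (2, -1) − 0.2·(12, -12) = (-0.4, 1.4)
(x₂, y₂) = (-0.4, 1.4) − 0.2·(-36, 21.6) = (6.8, -2.92)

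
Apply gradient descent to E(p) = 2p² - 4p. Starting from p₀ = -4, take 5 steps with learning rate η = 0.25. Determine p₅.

E′(p) = 4p - 4
p₁ = -4 − 0.25·(-20) = 1
p₂ = 1 − 0.25·0 = 1
p₃ = 1 − 0.25·0 = 1
p₄ = 1 − 0.25·0 = 1
p₅ = 1 − 0.25·0 = 1

1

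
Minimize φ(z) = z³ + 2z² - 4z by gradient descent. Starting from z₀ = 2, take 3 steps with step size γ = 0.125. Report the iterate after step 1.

0

φ′(z) = 3z² + 4z - 4
z₁ = 2 − 0.125·16 = 0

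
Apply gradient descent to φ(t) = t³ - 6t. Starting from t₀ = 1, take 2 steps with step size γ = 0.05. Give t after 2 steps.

1.251625

φ′(t) = 3t² - 6
Step 1: φ′(1) = -3; t₁ = 1 − 0.05·(-3) = 1.15
Step 2: φ′(1.15) = -2.0325; t₂ = 1.15 − 0.05·(-2.0325) = 1.251625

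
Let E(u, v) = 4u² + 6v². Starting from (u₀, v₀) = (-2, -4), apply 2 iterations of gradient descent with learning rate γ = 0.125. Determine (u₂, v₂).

(0, -1)

∇E = (8u, 12v)
Step 1: at (-2, -4), ∇E = (-16, -48) → (-2, -4) − 0.125·(-16, -48) = (0, 2)
Step 2: at (0, 2), ∇E = (0, 24) → (0, 2) − 0.125·(0, 24) = (0, -1)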